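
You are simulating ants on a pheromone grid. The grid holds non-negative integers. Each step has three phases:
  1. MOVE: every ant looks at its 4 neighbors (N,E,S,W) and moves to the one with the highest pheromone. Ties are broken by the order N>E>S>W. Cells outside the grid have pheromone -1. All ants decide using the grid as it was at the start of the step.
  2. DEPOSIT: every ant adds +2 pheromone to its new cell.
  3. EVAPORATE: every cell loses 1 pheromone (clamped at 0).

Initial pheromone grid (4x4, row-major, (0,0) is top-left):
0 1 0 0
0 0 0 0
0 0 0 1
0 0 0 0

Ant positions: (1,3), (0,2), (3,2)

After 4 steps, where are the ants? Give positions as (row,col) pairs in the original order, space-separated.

Step 1: ant0:(1,3)->S->(2,3) | ant1:(0,2)->W->(0,1) | ant2:(3,2)->N->(2,2)
  grid max=2 at (0,1)
Step 2: ant0:(2,3)->W->(2,2) | ant1:(0,1)->E->(0,2) | ant2:(2,2)->E->(2,3)
  grid max=3 at (2,3)
Step 3: ant0:(2,2)->E->(2,3) | ant1:(0,2)->W->(0,1) | ant2:(2,3)->W->(2,2)
  grid max=4 at (2,3)
Step 4: ant0:(2,3)->W->(2,2) | ant1:(0,1)->E->(0,2) | ant2:(2,2)->E->(2,3)
  grid max=5 at (2,3)

(2,2) (0,2) (2,3)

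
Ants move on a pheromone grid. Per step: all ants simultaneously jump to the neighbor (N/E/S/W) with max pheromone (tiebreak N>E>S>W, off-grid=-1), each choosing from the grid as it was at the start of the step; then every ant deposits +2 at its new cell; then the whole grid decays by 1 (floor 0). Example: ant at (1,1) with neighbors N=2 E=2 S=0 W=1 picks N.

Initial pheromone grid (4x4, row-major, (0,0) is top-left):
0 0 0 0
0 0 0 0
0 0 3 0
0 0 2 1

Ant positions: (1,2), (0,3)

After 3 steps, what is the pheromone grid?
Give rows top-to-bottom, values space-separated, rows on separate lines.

After step 1: ants at (2,2),(1,3)
  0 0 0 0
  0 0 0 1
  0 0 4 0
  0 0 1 0
After step 2: ants at (3,2),(0,3)
  0 0 0 1
  0 0 0 0
  0 0 3 0
  0 0 2 0
After step 3: ants at (2,2),(1,3)
  0 0 0 0
  0 0 0 1
  0 0 4 0
  0 0 1 0

0 0 0 0
0 0 0 1
0 0 4 0
0 0 1 0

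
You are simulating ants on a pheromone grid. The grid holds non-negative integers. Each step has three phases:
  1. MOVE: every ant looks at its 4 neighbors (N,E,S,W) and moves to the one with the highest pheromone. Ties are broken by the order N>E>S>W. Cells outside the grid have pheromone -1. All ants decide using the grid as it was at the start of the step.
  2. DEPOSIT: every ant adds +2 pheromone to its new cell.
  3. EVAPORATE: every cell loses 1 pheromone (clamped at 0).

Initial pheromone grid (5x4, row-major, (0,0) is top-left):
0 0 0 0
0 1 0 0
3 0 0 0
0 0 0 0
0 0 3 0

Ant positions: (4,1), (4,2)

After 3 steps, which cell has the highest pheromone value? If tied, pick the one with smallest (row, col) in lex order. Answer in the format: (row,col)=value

Answer: (4,2)=6

Derivation:
Step 1: ant0:(4,1)->E->(4,2) | ant1:(4,2)->N->(3,2)
  grid max=4 at (4,2)
Step 2: ant0:(4,2)->N->(3,2) | ant1:(3,2)->S->(4,2)
  grid max=5 at (4,2)
Step 3: ant0:(3,2)->S->(4,2) | ant1:(4,2)->N->(3,2)
  grid max=6 at (4,2)
Final grid:
  0 0 0 0
  0 0 0 0
  0 0 0 0
  0 0 3 0
  0 0 6 0
Max pheromone 6 at (4,2)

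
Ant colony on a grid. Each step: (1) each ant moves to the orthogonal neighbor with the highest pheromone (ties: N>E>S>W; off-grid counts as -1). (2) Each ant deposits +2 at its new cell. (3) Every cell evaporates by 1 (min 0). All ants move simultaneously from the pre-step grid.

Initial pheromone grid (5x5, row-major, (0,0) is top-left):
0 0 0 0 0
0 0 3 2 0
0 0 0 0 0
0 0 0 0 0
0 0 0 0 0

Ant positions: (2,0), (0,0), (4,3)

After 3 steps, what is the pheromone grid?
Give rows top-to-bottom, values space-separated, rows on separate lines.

After step 1: ants at (1,0),(0,1),(3,3)
  0 1 0 0 0
  1 0 2 1 0
  0 0 0 0 0
  0 0 0 1 0
  0 0 0 0 0
After step 2: ants at (0,0),(0,2),(2,3)
  1 0 1 0 0
  0 0 1 0 0
  0 0 0 1 0
  0 0 0 0 0
  0 0 0 0 0
After step 3: ants at (0,1),(1,2),(1,3)
  0 1 0 0 0
  0 0 2 1 0
  0 0 0 0 0
  0 0 0 0 0
  0 0 0 0 0

0 1 0 0 0
0 0 2 1 0
0 0 0 0 0
0 0 0 0 0
0 0 0 0 0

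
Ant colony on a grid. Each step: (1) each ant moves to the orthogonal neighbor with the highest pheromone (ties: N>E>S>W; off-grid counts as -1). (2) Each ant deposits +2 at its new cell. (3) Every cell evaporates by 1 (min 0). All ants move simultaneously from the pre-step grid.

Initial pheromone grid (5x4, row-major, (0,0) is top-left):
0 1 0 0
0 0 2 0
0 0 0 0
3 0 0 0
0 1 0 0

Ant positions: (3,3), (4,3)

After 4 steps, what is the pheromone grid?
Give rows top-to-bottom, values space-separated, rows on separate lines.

After step 1: ants at (2,3),(3,3)
  0 0 0 0
  0 0 1 0
  0 0 0 1
  2 0 0 1
  0 0 0 0
After step 2: ants at (3,3),(2,3)
  0 0 0 0
  0 0 0 0
  0 0 0 2
  1 0 0 2
  0 0 0 0
After step 3: ants at (2,3),(3,3)
  0 0 0 0
  0 0 0 0
  0 0 0 3
  0 0 0 3
  0 0 0 0
After step 4: ants at (3,3),(2,3)
  0 0 0 0
  0 0 0 0
  0 0 0 4
  0 0 0 4
  0 0 0 0

0 0 0 0
0 0 0 0
0 0 0 4
0 0 0 4
0 0 0 0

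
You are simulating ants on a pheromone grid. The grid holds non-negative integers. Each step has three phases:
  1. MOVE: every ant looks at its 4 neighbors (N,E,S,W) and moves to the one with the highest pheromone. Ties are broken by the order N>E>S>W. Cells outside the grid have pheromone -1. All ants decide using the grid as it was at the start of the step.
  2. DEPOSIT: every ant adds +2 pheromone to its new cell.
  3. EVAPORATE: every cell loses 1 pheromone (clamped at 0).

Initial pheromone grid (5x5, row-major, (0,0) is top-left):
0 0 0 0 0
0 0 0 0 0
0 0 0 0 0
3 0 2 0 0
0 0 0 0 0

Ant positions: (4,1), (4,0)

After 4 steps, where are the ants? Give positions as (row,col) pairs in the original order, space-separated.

Step 1: ant0:(4,1)->N->(3,1) | ant1:(4,0)->N->(3,0)
  grid max=4 at (3,0)
Step 2: ant0:(3,1)->W->(3,0) | ant1:(3,0)->E->(3,1)
  grid max=5 at (3,0)
Step 3: ant0:(3,0)->E->(3,1) | ant1:(3,1)->W->(3,0)
  grid max=6 at (3,0)
Step 4: ant0:(3,1)->W->(3,0) | ant1:(3,0)->E->(3,1)
  grid max=7 at (3,0)

(3,0) (3,1)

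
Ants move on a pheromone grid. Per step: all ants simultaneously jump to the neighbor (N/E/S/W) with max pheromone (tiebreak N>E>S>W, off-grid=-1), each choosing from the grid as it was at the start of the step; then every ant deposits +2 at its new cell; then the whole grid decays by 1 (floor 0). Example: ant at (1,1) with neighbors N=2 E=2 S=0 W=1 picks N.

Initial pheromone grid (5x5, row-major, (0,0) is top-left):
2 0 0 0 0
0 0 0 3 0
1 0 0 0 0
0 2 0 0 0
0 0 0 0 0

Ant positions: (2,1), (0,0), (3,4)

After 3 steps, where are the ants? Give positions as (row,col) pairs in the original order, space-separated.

Step 1: ant0:(2,1)->S->(3,1) | ant1:(0,0)->E->(0,1) | ant2:(3,4)->N->(2,4)
  grid max=3 at (3,1)
Step 2: ant0:(3,1)->N->(2,1) | ant1:(0,1)->W->(0,0) | ant2:(2,4)->N->(1,4)
  grid max=2 at (0,0)
Step 3: ant0:(2,1)->S->(3,1) | ant1:(0,0)->E->(0,1) | ant2:(1,4)->W->(1,3)
  grid max=3 at (3,1)

(3,1) (0,1) (1,3)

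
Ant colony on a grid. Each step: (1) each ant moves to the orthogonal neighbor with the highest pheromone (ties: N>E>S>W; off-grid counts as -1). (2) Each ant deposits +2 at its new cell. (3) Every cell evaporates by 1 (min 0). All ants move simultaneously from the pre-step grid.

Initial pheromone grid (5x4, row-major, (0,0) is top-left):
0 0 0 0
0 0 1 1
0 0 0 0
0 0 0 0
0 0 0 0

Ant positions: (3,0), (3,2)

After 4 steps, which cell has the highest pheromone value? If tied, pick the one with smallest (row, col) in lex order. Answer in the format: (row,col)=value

Step 1: ant0:(3,0)->N->(2,0) | ant1:(3,2)->N->(2,2)
  grid max=1 at (2,0)
Step 2: ant0:(2,0)->N->(1,0) | ant1:(2,2)->N->(1,2)
  grid max=1 at (1,0)
Step 3: ant0:(1,0)->N->(0,0) | ant1:(1,2)->N->(0,2)
  grid max=1 at (0,0)
Step 4: ant0:(0,0)->E->(0,1) | ant1:(0,2)->E->(0,3)
  grid max=1 at (0,1)
Final grid:
  0 1 0 1
  0 0 0 0
  0 0 0 0
  0 0 0 0
  0 0 0 0
Max pheromone 1 at (0,1)

Answer: (0,1)=1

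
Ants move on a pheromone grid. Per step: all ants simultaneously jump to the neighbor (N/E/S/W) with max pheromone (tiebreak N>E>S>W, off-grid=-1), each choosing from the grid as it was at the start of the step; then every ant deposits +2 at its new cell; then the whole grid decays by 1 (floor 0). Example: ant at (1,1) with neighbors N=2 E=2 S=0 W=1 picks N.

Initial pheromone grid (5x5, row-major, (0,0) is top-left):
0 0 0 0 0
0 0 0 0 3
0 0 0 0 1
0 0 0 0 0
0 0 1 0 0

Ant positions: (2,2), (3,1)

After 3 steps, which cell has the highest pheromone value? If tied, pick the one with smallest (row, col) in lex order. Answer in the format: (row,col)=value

Answer: (0,1)=1

Derivation:
Step 1: ant0:(2,2)->N->(1,2) | ant1:(3,1)->N->(2,1)
  grid max=2 at (1,4)
Step 2: ant0:(1,2)->N->(0,2) | ant1:(2,1)->N->(1,1)
  grid max=1 at (0,2)
Step 3: ant0:(0,2)->E->(0,3) | ant1:(1,1)->N->(0,1)
  grid max=1 at (0,1)
Final grid:
  0 1 0 1 0
  0 0 0 0 0
  0 0 0 0 0
  0 0 0 0 0
  0 0 0 0 0
Max pheromone 1 at (0,1)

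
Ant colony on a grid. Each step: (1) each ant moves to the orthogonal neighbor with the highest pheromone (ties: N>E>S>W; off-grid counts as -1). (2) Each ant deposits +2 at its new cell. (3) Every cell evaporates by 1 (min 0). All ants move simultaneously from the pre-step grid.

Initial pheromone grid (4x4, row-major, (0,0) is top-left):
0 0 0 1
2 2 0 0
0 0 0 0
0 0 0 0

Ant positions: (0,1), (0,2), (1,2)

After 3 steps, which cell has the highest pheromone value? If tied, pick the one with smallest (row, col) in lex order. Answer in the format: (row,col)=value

Answer: (1,1)=7

Derivation:
Step 1: ant0:(0,1)->S->(1,1) | ant1:(0,2)->E->(0,3) | ant2:(1,2)->W->(1,1)
  grid max=5 at (1,1)
Step 2: ant0:(1,1)->W->(1,0) | ant1:(0,3)->S->(1,3) | ant2:(1,1)->W->(1,0)
  grid max=4 at (1,0)
Step 3: ant0:(1,0)->E->(1,1) | ant1:(1,3)->N->(0,3) | ant2:(1,0)->E->(1,1)
  grid max=7 at (1,1)
Final grid:
  0 0 0 2
  3 7 0 0
  0 0 0 0
  0 0 0 0
Max pheromone 7 at (1,1)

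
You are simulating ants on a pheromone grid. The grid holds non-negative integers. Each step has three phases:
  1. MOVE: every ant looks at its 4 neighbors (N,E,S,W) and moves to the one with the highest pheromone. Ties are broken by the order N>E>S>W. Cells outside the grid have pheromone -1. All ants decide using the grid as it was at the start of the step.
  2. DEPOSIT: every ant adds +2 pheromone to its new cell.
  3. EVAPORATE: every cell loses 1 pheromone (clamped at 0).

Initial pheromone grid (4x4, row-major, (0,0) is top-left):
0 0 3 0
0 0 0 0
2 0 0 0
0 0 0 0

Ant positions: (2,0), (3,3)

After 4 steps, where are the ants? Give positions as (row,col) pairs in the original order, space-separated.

Step 1: ant0:(2,0)->N->(1,0) | ant1:(3,3)->N->(2,3)
  grid max=2 at (0,2)
Step 2: ant0:(1,0)->S->(2,0) | ant1:(2,3)->N->(1,3)
  grid max=2 at (2,0)
Step 3: ant0:(2,0)->N->(1,0) | ant1:(1,3)->N->(0,3)
  grid max=1 at (0,3)
Step 4: ant0:(1,0)->S->(2,0) | ant1:(0,3)->S->(1,3)
  grid max=2 at (2,0)

(2,0) (1,3)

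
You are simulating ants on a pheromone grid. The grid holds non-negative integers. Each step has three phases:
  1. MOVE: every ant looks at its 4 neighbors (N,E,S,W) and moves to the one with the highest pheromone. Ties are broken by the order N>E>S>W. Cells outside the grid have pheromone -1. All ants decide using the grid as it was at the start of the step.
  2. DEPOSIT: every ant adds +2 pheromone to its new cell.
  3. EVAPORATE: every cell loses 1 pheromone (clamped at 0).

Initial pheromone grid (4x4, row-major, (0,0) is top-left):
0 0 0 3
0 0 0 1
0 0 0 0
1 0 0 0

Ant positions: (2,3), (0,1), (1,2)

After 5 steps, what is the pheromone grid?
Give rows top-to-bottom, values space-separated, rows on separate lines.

After step 1: ants at (1,3),(0,2),(1,3)
  0 0 1 2
  0 0 0 4
  0 0 0 0
  0 0 0 0
After step 2: ants at (0,3),(0,3),(0,3)
  0 0 0 7
  0 0 0 3
  0 0 0 0
  0 0 0 0
After step 3: ants at (1,3),(1,3),(1,3)
  0 0 0 6
  0 0 0 8
  0 0 0 0
  0 0 0 0
After step 4: ants at (0,3),(0,3),(0,3)
  0 0 0 11
  0 0 0 7
  0 0 0 0
  0 0 0 0
After step 5: ants at (1,3),(1,3),(1,3)
  0 0 0 10
  0 0 0 12
  0 0 0 0
  0 0 0 0

0 0 0 10
0 0 0 12
0 0 0 0
0 0 0 0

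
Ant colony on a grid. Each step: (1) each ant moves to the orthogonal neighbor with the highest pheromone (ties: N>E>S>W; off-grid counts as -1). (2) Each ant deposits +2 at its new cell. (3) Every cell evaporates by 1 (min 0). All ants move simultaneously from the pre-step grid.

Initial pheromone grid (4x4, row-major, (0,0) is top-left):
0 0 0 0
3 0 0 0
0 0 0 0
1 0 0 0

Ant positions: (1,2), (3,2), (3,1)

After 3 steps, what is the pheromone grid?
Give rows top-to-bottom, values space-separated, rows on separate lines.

After step 1: ants at (0,2),(2,2),(3,0)
  0 0 1 0
  2 0 0 0
  0 0 1 0
  2 0 0 0
After step 2: ants at (0,3),(1,2),(2,0)
  0 0 0 1
  1 0 1 0
  1 0 0 0
  1 0 0 0
After step 3: ants at (1,3),(0,2),(1,0)
  0 0 1 0
  2 0 0 1
  0 0 0 0
  0 0 0 0

0 0 1 0
2 0 0 1
0 0 0 0
0 0 0 0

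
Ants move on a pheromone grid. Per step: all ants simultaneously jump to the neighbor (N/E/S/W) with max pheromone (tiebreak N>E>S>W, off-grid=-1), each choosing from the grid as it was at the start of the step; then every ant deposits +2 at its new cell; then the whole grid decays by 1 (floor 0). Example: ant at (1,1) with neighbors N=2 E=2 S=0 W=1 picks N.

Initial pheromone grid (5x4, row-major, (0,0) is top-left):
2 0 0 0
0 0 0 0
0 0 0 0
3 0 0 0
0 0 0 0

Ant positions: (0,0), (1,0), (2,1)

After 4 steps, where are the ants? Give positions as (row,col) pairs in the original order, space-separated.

Step 1: ant0:(0,0)->E->(0,1) | ant1:(1,0)->N->(0,0) | ant2:(2,1)->N->(1,1)
  grid max=3 at (0,0)
Step 2: ant0:(0,1)->W->(0,0) | ant1:(0,0)->E->(0,1) | ant2:(1,1)->N->(0,1)
  grid max=4 at (0,0)
Step 3: ant0:(0,0)->E->(0,1) | ant1:(0,1)->W->(0,0) | ant2:(0,1)->W->(0,0)
  grid max=7 at (0,0)
Step 4: ant0:(0,1)->W->(0,0) | ant1:(0,0)->E->(0,1) | ant2:(0,0)->E->(0,1)
  grid max=8 at (0,0)

(0,0) (0,1) (0,1)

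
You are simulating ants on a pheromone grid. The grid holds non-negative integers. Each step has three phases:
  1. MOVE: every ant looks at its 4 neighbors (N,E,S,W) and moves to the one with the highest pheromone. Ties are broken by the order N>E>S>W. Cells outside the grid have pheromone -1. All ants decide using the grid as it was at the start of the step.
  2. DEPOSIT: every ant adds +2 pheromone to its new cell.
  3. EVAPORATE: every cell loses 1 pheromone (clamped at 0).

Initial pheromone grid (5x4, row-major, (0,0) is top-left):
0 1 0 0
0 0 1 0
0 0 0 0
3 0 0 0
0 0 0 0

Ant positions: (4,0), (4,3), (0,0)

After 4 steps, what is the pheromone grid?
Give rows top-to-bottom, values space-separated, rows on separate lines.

After step 1: ants at (3,0),(3,3),(0,1)
  0 2 0 0
  0 0 0 0
  0 0 0 0
  4 0 0 1
  0 0 0 0
After step 2: ants at (2,0),(2,3),(0,2)
  0 1 1 0
  0 0 0 0
  1 0 0 1
  3 0 0 0
  0 0 0 0
After step 3: ants at (3,0),(1,3),(0,1)
  0 2 0 0
  0 0 0 1
  0 0 0 0
  4 0 0 0
  0 0 0 0
After step 4: ants at (2,0),(0,3),(0,2)
  0 1 1 1
  0 0 0 0
  1 0 0 0
  3 0 0 0
  0 0 0 0

0 1 1 1
0 0 0 0
1 0 0 0
3 0 0 0
0 0 0 0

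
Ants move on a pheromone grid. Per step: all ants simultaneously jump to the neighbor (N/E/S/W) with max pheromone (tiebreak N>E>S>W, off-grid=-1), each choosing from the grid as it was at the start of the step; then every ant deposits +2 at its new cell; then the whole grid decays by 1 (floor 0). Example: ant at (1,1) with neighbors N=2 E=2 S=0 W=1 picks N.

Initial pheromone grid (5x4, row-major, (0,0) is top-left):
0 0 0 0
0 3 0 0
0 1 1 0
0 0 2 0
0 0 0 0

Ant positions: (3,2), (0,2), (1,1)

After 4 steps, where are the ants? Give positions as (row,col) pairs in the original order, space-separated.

Step 1: ant0:(3,2)->N->(2,2) | ant1:(0,2)->E->(0,3) | ant2:(1,1)->S->(2,1)
  grid max=2 at (1,1)
Step 2: ant0:(2,2)->W->(2,1) | ant1:(0,3)->S->(1,3) | ant2:(2,1)->N->(1,1)
  grid max=3 at (1,1)
Step 3: ant0:(2,1)->N->(1,1) | ant1:(1,3)->N->(0,3) | ant2:(1,1)->S->(2,1)
  grid max=4 at (1,1)
Step 4: ant0:(1,1)->S->(2,1) | ant1:(0,3)->S->(1,3) | ant2:(2,1)->N->(1,1)
  grid max=5 at (1,1)

(2,1) (1,3) (1,1)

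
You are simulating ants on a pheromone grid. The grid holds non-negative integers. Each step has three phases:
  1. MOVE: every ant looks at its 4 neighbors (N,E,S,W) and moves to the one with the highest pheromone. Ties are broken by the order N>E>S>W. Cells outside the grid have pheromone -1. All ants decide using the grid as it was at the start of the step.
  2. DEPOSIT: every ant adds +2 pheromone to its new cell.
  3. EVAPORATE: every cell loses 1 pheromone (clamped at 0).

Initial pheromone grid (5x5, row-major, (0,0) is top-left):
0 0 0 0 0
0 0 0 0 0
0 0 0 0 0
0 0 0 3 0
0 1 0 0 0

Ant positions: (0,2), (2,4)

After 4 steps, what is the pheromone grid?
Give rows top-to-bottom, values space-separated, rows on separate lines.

After step 1: ants at (0,3),(1,4)
  0 0 0 1 0
  0 0 0 0 1
  0 0 0 0 0
  0 0 0 2 0
  0 0 0 0 0
After step 2: ants at (0,4),(0,4)
  0 0 0 0 3
  0 0 0 0 0
  0 0 0 0 0
  0 0 0 1 0
  0 0 0 0 0
After step 3: ants at (1,4),(1,4)
  0 0 0 0 2
  0 0 0 0 3
  0 0 0 0 0
  0 0 0 0 0
  0 0 0 0 0
After step 4: ants at (0,4),(0,4)
  0 0 0 0 5
  0 0 0 0 2
  0 0 0 0 0
  0 0 0 0 0
  0 0 0 0 0

0 0 0 0 5
0 0 0 0 2
0 0 0 0 0
0 0 0 0 0
0 0 0 0 0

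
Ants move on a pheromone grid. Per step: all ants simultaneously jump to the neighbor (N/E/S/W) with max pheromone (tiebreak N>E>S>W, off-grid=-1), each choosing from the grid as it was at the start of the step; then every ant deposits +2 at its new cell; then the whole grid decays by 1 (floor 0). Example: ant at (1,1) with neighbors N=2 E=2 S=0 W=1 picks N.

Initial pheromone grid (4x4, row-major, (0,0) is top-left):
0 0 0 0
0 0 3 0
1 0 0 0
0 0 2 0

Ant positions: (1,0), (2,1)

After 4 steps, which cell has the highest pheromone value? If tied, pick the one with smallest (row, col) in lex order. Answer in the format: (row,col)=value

Step 1: ant0:(1,0)->S->(2,0) | ant1:(2,1)->W->(2,0)
  grid max=4 at (2,0)
Step 2: ant0:(2,0)->N->(1,0) | ant1:(2,0)->N->(1,0)
  grid max=3 at (1,0)
Step 3: ant0:(1,0)->S->(2,0) | ant1:(1,0)->S->(2,0)
  grid max=6 at (2,0)
Step 4: ant0:(2,0)->N->(1,0) | ant1:(2,0)->N->(1,0)
  grid max=5 at (1,0)
Final grid:
  0 0 0 0
  5 0 0 0
  5 0 0 0
  0 0 0 0
Max pheromone 5 at (1,0)

Answer: (1,0)=5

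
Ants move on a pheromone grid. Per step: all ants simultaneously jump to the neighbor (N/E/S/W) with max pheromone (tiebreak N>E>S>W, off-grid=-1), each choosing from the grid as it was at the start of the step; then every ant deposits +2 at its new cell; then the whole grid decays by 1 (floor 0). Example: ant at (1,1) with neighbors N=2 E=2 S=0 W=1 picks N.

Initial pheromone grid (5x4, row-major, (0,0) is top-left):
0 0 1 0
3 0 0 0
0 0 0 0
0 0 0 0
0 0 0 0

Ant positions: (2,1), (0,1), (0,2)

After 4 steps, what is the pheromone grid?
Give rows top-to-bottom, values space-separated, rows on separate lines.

After step 1: ants at (1,1),(0,2),(0,3)
  0 0 2 1
  2 1 0 0
  0 0 0 0
  0 0 0 0
  0 0 0 0
After step 2: ants at (1,0),(0,3),(0,2)
  0 0 3 2
  3 0 0 0
  0 0 0 0
  0 0 0 0
  0 0 0 0
After step 3: ants at (0,0),(0,2),(0,3)
  1 0 4 3
  2 0 0 0
  0 0 0 0
  0 0 0 0
  0 0 0 0
After step 4: ants at (1,0),(0,3),(0,2)
  0 0 5 4
  3 0 0 0
  0 0 0 0
  0 0 0 0
  0 0 0 0

0 0 5 4
3 0 0 0
0 0 0 0
0 0 0 0
0 0 0 0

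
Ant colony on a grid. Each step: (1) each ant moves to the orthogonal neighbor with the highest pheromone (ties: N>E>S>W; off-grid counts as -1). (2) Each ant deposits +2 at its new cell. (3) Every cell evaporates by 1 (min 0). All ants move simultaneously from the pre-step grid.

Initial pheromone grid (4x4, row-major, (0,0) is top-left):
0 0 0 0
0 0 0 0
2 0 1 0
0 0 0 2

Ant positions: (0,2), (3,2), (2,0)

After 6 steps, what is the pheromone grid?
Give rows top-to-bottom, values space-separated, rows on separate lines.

After step 1: ants at (0,3),(3,3),(1,0)
  0 0 0 1
  1 0 0 0
  1 0 0 0
  0 0 0 3
After step 2: ants at (1,3),(2,3),(2,0)
  0 0 0 0
  0 0 0 1
  2 0 0 1
  0 0 0 2
After step 3: ants at (2,3),(3,3),(1,0)
  0 0 0 0
  1 0 0 0
  1 0 0 2
  0 0 0 3
After step 4: ants at (3,3),(2,3),(2,0)
  0 0 0 0
  0 0 0 0
  2 0 0 3
  0 0 0 4
After step 5: ants at (2,3),(3,3),(1,0)
  0 0 0 0
  1 0 0 0
  1 0 0 4
  0 0 0 5
After step 6: ants at (3,3),(2,3),(2,0)
  0 0 0 0
  0 0 0 0
  2 0 0 5
  0 0 0 6

0 0 0 0
0 0 0 0
2 0 0 5
0 0 0 6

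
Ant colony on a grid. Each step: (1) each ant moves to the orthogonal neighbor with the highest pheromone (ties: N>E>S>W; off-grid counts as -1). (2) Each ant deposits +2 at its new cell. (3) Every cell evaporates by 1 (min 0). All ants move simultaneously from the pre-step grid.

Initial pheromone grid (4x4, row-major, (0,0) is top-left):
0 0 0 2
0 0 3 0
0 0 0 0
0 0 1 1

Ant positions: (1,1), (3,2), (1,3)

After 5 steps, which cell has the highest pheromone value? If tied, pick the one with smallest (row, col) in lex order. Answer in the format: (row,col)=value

Answer: (1,2)=10

Derivation:
Step 1: ant0:(1,1)->E->(1,2) | ant1:(3,2)->E->(3,3) | ant2:(1,3)->W->(1,2)
  grid max=6 at (1,2)
Step 2: ant0:(1,2)->N->(0,2) | ant1:(3,3)->N->(2,3) | ant2:(1,2)->N->(0,2)
  grid max=5 at (1,2)
Step 3: ant0:(0,2)->S->(1,2) | ant1:(2,3)->S->(3,3) | ant2:(0,2)->S->(1,2)
  grid max=8 at (1,2)
Step 4: ant0:(1,2)->N->(0,2) | ant1:(3,3)->N->(2,3) | ant2:(1,2)->N->(0,2)
  grid max=7 at (1,2)
Step 5: ant0:(0,2)->S->(1,2) | ant1:(2,3)->S->(3,3) | ant2:(0,2)->S->(1,2)
  grid max=10 at (1,2)
Final grid:
  0 0 4 0
  0 0 10 0
  0 0 0 0
  0 0 0 2
Max pheromone 10 at (1,2)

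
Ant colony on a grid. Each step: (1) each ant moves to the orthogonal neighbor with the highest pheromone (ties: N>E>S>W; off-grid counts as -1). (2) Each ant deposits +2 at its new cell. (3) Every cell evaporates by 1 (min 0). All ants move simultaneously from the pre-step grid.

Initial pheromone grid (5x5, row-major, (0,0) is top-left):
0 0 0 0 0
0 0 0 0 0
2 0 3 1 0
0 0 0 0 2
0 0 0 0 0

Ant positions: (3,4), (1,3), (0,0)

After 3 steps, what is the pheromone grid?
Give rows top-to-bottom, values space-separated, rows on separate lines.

After step 1: ants at (2,4),(2,3),(0,1)
  0 1 0 0 0
  0 0 0 0 0
  1 0 2 2 1
  0 0 0 0 1
  0 0 0 0 0
After step 2: ants at (2,3),(2,2),(0,2)
  0 0 1 0 0
  0 0 0 0 0
  0 0 3 3 0
  0 0 0 0 0
  0 0 0 0 0
After step 3: ants at (2,2),(2,3),(0,3)
  0 0 0 1 0
  0 0 0 0 0
  0 0 4 4 0
  0 0 0 0 0
  0 0 0 0 0

0 0 0 1 0
0 0 0 0 0
0 0 4 4 0
0 0 0 0 0
0 0 0 0 0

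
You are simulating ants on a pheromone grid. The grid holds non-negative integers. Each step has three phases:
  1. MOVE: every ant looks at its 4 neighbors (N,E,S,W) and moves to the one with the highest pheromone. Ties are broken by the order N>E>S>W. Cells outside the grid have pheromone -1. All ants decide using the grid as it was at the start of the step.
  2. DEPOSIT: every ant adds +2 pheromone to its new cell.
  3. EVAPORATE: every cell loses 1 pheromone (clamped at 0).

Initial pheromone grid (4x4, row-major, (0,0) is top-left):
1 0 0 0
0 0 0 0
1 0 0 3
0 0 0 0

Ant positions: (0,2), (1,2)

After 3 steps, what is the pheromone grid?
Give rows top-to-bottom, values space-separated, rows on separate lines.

After step 1: ants at (0,3),(0,2)
  0 0 1 1
  0 0 0 0
  0 0 0 2
  0 0 0 0
After step 2: ants at (0,2),(0,3)
  0 0 2 2
  0 0 0 0
  0 0 0 1
  0 0 0 0
After step 3: ants at (0,3),(0,2)
  0 0 3 3
  0 0 0 0
  0 0 0 0
  0 0 0 0

0 0 3 3
0 0 0 0
0 0 0 0
0 0 0 0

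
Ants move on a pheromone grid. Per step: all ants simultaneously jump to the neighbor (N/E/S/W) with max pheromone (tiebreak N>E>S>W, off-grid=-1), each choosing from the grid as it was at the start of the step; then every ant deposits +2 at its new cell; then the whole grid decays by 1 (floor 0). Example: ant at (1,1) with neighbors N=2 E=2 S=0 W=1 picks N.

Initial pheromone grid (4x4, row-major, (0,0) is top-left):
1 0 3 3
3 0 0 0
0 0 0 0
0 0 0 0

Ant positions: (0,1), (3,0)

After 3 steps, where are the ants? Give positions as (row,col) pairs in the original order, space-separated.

Step 1: ant0:(0,1)->E->(0,2) | ant1:(3,0)->N->(2,0)
  grid max=4 at (0,2)
Step 2: ant0:(0,2)->E->(0,3) | ant1:(2,0)->N->(1,0)
  grid max=3 at (0,2)
Step 3: ant0:(0,3)->W->(0,2) | ant1:(1,0)->N->(0,0)
  grid max=4 at (0,2)

(0,2) (0,0)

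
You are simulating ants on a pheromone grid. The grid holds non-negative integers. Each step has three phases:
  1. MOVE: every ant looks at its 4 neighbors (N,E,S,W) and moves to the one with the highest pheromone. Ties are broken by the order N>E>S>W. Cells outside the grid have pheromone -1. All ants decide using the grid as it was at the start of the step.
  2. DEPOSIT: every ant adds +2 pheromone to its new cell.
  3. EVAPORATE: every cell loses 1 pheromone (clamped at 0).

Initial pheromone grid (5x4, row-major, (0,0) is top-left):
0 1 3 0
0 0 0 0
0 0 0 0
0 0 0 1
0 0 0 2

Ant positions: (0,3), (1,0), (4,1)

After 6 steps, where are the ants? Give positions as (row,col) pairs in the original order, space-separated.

Step 1: ant0:(0,3)->W->(0,2) | ant1:(1,0)->N->(0,0) | ant2:(4,1)->N->(3,1)
  grid max=4 at (0,2)
Step 2: ant0:(0,2)->E->(0,3) | ant1:(0,0)->E->(0,1) | ant2:(3,1)->N->(2,1)
  grid max=3 at (0,2)
Step 3: ant0:(0,3)->W->(0,2) | ant1:(0,1)->E->(0,2) | ant2:(2,1)->N->(1,1)
  grid max=6 at (0,2)
Step 4: ant0:(0,2)->E->(0,3) | ant1:(0,2)->E->(0,3) | ant2:(1,1)->N->(0,1)
  grid max=5 at (0,2)
Step 5: ant0:(0,3)->W->(0,2) | ant1:(0,3)->W->(0,2) | ant2:(0,1)->E->(0,2)
  grid max=10 at (0,2)
Step 6: ant0:(0,2)->E->(0,3) | ant1:(0,2)->E->(0,3) | ant2:(0,2)->E->(0,3)
  grid max=9 at (0,2)

(0,3) (0,3) (0,3)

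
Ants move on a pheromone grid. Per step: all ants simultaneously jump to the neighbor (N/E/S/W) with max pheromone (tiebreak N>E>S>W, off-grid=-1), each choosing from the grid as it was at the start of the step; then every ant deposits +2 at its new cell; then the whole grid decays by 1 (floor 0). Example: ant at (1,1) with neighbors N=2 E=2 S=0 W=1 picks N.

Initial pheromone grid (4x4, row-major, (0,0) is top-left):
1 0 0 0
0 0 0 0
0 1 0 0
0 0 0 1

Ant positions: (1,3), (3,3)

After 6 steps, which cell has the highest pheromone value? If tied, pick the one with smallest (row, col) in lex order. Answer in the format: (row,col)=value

Step 1: ant0:(1,3)->N->(0,3) | ant1:(3,3)->N->(2,3)
  grid max=1 at (0,3)
Step 2: ant0:(0,3)->S->(1,3) | ant1:(2,3)->N->(1,3)
  grid max=3 at (1,3)
Step 3: ant0:(1,3)->N->(0,3) | ant1:(1,3)->N->(0,3)
  grid max=3 at (0,3)
Step 4: ant0:(0,3)->S->(1,3) | ant1:(0,3)->S->(1,3)
  grid max=5 at (1,3)
Step 5: ant0:(1,3)->N->(0,3) | ant1:(1,3)->N->(0,3)
  grid max=5 at (0,3)
Step 6: ant0:(0,3)->S->(1,3) | ant1:(0,3)->S->(1,3)
  grid max=7 at (1,3)
Final grid:
  0 0 0 4
  0 0 0 7
  0 0 0 0
  0 0 0 0
Max pheromone 7 at (1,3)

Answer: (1,3)=7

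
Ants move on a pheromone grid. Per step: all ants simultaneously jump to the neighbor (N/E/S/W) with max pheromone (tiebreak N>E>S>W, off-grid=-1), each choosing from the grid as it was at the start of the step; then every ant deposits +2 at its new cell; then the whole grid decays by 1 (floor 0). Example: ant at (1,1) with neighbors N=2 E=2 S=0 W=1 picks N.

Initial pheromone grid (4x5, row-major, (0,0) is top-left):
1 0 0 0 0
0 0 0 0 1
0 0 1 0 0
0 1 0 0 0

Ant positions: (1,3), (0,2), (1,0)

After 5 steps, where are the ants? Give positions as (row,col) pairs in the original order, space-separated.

Step 1: ant0:(1,3)->E->(1,4) | ant1:(0,2)->E->(0,3) | ant2:(1,0)->N->(0,0)
  grid max=2 at (0,0)
Step 2: ant0:(1,4)->N->(0,4) | ant1:(0,3)->E->(0,4) | ant2:(0,0)->E->(0,1)
  grid max=3 at (0,4)
Step 3: ant0:(0,4)->S->(1,4) | ant1:(0,4)->S->(1,4) | ant2:(0,1)->W->(0,0)
  grid max=4 at (1,4)
Step 4: ant0:(1,4)->N->(0,4) | ant1:(1,4)->N->(0,4) | ant2:(0,0)->E->(0,1)
  grid max=5 at (0,4)
Step 5: ant0:(0,4)->S->(1,4) | ant1:(0,4)->S->(1,4) | ant2:(0,1)->W->(0,0)
  grid max=6 at (1,4)

(1,4) (1,4) (0,0)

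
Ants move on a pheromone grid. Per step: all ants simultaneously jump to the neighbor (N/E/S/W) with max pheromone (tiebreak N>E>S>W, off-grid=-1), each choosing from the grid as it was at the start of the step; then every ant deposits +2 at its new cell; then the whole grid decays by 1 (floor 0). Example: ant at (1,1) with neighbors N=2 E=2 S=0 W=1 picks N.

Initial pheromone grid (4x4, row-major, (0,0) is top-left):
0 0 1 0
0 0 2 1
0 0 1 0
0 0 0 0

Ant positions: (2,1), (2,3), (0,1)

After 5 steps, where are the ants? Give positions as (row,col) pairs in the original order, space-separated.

Step 1: ant0:(2,1)->E->(2,2) | ant1:(2,3)->N->(1,3) | ant2:(0,1)->E->(0,2)
  grid max=2 at (0,2)
Step 2: ant0:(2,2)->N->(1,2) | ant1:(1,3)->W->(1,2) | ant2:(0,2)->S->(1,2)
  grid max=6 at (1,2)
Step 3: ant0:(1,2)->N->(0,2) | ant1:(1,2)->N->(0,2) | ant2:(1,2)->N->(0,2)
  grid max=6 at (0,2)
Step 4: ant0:(0,2)->S->(1,2) | ant1:(0,2)->S->(1,2) | ant2:(0,2)->S->(1,2)
  grid max=10 at (1,2)
Step 5: ant0:(1,2)->N->(0,2) | ant1:(1,2)->N->(0,2) | ant2:(1,2)->N->(0,2)
  grid max=10 at (0,2)

(0,2) (0,2) (0,2)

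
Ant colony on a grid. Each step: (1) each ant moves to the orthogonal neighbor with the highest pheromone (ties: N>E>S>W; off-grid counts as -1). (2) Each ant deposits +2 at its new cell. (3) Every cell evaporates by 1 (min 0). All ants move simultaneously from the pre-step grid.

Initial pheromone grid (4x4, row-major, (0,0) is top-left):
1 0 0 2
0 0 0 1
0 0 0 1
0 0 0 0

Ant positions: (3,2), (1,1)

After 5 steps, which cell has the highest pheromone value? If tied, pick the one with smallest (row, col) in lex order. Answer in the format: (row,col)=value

Answer: (0,2)=4

Derivation:
Step 1: ant0:(3,2)->N->(2,2) | ant1:(1,1)->N->(0,1)
  grid max=1 at (0,1)
Step 2: ant0:(2,2)->N->(1,2) | ant1:(0,1)->E->(0,2)
  grid max=1 at (0,2)
Step 3: ant0:(1,2)->N->(0,2) | ant1:(0,2)->S->(1,2)
  grid max=2 at (0,2)
Step 4: ant0:(0,2)->S->(1,2) | ant1:(1,2)->N->(0,2)
  grid max=3 at (0,2)
Step 5: ant0:(1,2)->N->(0,2) | ant1:(0,2)->S->(1,2)
  grid max=4 at (0,2)
Final grid:
  0 0 4 0
  0 0 4 0
  0 0 0 0
  0 0 0 0
Max pheromone 4 at (0,2)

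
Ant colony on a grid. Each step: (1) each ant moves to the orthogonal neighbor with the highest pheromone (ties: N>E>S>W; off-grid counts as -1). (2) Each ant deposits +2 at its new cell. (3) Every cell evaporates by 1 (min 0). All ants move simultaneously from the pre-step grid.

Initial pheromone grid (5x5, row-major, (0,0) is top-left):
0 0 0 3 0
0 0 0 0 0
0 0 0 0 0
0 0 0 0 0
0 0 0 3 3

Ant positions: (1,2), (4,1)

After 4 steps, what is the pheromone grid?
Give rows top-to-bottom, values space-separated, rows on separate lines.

After step 1: ants at (0,2),(3,1)
  0 0 1 2 0
  0 0 0 0 0
  0 0 0 0 0
  0 1 0 0 0
  0 0 0 2 2
After step 2: ants at (0,3),(2,1)
  0 0 0 3 0
  0 0 0 0 0
  0 1 0 0 0
  0 0 0 0 0
  0 0 0 1 1
After step 3: ants at (0,4),(1,1)
  0 0 0 2 1
  0 1 0 0 0
  0 0 0 0 0
  0 0 0 0 0
  0 0 0 0 0
After step 4: ants at (0,3),(0,1)
  0 1 0 3 0
  0 0 0 0 0
  0 0 0 0 0
  0 0 0 0 0
  0 0 0 0 0

0 1 0 3 0
0 0 0 0 0
0 0 0 0 0
0 0 0 0 0
0 0 0 0 0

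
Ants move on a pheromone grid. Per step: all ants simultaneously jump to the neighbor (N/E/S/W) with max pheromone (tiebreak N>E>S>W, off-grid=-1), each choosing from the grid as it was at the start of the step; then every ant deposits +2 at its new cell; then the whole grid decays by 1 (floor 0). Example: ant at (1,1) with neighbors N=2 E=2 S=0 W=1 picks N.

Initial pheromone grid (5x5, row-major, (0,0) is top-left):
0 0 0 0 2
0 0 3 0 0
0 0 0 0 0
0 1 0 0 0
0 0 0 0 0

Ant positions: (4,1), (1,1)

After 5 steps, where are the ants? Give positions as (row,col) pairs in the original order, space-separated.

Step 1: ant0:(4,1)->N->(3,1) | ant1:(1,1)->E->(1,2)
  grid max=4 at (1,2)
Step 2: ant0:(3,1)->N->(2,1) | ant1:(1,2)->N->(0,2)
  grid max=3 at (1,2)
Step 3: ant0:(2,1)->S->(3,1) | ant1:(0,2)->S->(1,2)
  grid max=4 at (1,2)
Step 4: ant0:(3,1)->N->(2,1) | ant1:(1,2)->N->(0,2)
  grid max=3 at (1,2)
Step 5: ant0:(2,1)->S->(3,1) | ant1:(0,2)->S->(1,2)
  grid max=4 at (1,2)

(3,1) (1,2)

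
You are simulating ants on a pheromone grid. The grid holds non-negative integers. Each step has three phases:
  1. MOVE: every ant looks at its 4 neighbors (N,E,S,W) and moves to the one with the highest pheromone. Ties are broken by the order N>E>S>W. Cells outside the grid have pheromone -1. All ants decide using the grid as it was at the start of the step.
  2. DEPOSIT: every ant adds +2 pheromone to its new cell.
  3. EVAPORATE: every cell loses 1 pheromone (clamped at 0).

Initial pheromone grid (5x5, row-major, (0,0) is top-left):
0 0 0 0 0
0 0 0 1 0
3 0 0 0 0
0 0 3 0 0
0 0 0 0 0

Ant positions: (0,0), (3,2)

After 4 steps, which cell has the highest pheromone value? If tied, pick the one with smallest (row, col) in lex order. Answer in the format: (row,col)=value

Answer: (3,2)=3

Derivation:
Step 1: ant0:(0,0)->E->(0,1) | ant1:(3,2)->N->(2,2)
  grid max=2 at (2,0)
Step 2: ant0:(0,1)->E->(0,2) | ant1:(2,2)->S->(3,2)
  grid max=3 at (3,2)
Step 3: ant0:(0,2)->E->(0,3) | ant1:(3,2)->N->(2,2)
  grid max=2 at (3,2)
Step 4: ant0:(0,3)->E->(0,4) | ant1:(2,2)->S->(3,2)
  grid max=3 at (3,2)
Final grid:
  0 0 0 0 1
  0 0 0 0 0
  0 0 0 0 0
  0 0 3 0 0
  0 0 0 0 0
Max pheromone 3 at (3,2)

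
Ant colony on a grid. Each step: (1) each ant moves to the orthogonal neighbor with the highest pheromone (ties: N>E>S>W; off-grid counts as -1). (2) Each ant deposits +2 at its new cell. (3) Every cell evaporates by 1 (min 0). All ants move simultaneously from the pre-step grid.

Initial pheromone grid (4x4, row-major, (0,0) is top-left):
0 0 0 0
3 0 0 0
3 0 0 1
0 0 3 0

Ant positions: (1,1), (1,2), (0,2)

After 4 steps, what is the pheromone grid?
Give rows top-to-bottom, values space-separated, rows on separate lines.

After step 1: ants at (1,0),(0,2),(0,3)
  0 0 1 1
  4 0 0 0
  2 0 0 0
  0 0 2 0
After step 2: ants at (2,0),(0,3),(0,2)
  0 0 2 2
  3 0 0 0
  3 0 0 0
  0 0 1 0
After step 3: ants at (1,0),(0,2),(0,3)
  0 0 3 3
  4 0 0 0
  2 0 0 0
  0 0 0 0
After step 4: ants at (2,0),(0,3),(0,2)
  0 0 4 4
  3 0 0 0
  3 0 0 0
  0 0 0 0

0 0 4 4
3 0 0 0
3 0 0 0
0 0 0 0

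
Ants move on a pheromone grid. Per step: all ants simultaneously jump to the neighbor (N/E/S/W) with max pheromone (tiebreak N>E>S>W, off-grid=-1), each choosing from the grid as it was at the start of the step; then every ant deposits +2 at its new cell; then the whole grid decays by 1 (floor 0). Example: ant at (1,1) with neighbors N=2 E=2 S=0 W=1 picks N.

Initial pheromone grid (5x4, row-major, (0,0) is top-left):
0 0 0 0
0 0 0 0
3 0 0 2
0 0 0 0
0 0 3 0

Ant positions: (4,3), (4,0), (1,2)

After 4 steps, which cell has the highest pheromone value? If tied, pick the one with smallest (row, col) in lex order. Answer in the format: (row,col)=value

Step 1: ant0:(4,3)->W->(4,2) | ant1:(4,0)->N->(3,0) | ant2:(1,2)->N->(0,2)
  grid max=4 at (4,2)
Step 2: ant0:(4,2)->N->(3,2) | ant1:(3,0)->N->(2,0) | ant2:(0,2)->E->(0,3)
  grid max=3 at (2,0)
Step 3: ant0:(3,2)->S->(4,2) | ant1:(2,0)->N->(1,0) | ant2:(0,3)->S->(1,3)
  grid max=4 at (4,2)
Step 4: ant0:(4,2)->N->(3,2) | ant1:(1,0)->S->(2,0) | ant2:(1,3)->N->(0,3)
  grid max=3 at (2,0)
Final grid:
  0 0 0 1
  0 0 0 0
  3 0 0 0
  0 0 1 0
  0 0 3 0
Max pheromone 3 at (2,0)

Answer: (2,0)=3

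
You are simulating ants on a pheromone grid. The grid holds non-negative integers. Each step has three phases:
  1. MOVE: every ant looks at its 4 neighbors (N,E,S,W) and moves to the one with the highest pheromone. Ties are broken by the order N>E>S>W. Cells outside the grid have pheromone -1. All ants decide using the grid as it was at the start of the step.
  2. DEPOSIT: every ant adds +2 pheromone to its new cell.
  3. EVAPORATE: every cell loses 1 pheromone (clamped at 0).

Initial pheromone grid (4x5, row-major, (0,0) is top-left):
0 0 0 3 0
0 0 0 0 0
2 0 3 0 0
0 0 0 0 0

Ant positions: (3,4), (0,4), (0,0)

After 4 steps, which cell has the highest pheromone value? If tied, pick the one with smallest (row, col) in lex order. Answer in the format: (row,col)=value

Step 1: ant0:(3,4)->N->(2,4) | ant1:(0,4)->W->(0,3) | ant2:(0,0)->E->(0,1)
  grid max=4 at (0,3)
Step 2: ant0:(2,4)->N->(1,4) | ant1:(0,3)->E->(0,4) | ant2:(0,1)->E->(0,2)
  grid max=3 at (0,3)
Step 3: ant0:(1,4)->N->(0,4) | ant1:(0,4)->W->(0,3) | ant2:(0,2)->E->(0,3)
  grid max=6 at (0,3)
Step 4: ant0:(0,4)->W->(0,3) | ant1:(0,3)->E->(0,4) | ant2:(0,3)->E->(0,4)
  grid max=7 at (0,3)
Final grid:
  0 0 0 7 5
  0 0 0 0 0
  0 0 0 0 0
  0 0 0 0 0
Max pheromone 7 at (0,3)

Answer: (0,3)=7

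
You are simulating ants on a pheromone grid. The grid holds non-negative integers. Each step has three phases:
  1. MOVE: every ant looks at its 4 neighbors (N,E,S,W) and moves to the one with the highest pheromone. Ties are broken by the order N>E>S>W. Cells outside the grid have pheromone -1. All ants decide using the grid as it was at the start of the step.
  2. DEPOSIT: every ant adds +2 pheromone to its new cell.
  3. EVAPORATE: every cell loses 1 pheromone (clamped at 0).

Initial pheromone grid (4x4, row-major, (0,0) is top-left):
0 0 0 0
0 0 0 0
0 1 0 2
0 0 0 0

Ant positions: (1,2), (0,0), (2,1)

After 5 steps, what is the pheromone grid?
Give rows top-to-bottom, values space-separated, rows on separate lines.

After step 1: ants at (0,2),(0,1),(1,1)
  0 1 1 0
  0 1 0 0
  0 0 0 1
  0 0 0 0
After step 2: ants at (0,1),(0,2),(0,1)
  0 4 2 0
  0 0 0 0
  0 0 0 0
  0 0 0 0
After step 3: ants at (0,2),(0,1),(0,2)
  0 5 5 0
  0 0 0 0
  0 0 0 0
  0 0 0 0
After step 4: ants at (0,1),(0,2),(0,1)
  0 8 6 0
  0 0 0 0
  0 0 0 0
  0 0 0 0
After step 5: ants at (0,2),(0,1),(0,2)
  0 9 9 0
  0 0 0 0
  0 0 0 0
  0 0 0 0

0 9 9 0
0 0 0 0
0 0 0 0
0 0 0 0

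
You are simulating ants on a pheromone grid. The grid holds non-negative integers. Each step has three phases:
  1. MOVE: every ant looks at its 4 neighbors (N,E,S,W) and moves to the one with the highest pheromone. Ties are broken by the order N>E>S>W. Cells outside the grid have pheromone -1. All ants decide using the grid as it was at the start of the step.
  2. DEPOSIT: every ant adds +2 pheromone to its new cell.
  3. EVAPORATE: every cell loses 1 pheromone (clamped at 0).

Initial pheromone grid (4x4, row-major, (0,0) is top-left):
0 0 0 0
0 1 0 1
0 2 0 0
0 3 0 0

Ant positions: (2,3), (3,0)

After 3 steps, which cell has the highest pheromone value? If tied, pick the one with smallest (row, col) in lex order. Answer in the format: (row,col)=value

Step 1: ant0:(2,3)->N->(1,3) | ant1:(3,0)->E->(3,1)
  grid max=4 at (3,1)
Step 2: ant0:(1,3)->N->(0,3) | ant1:(3,1)->N->(2,1)
  grid max=3 at (3,1)
Step 3: ant0:(0,3)->S->(1,3) | ant1:(2,1)->S->(3,1)
  grid max=4 at (3,1)
Final grid:
  0 0 0 0
  0 0 0 2
  0 1 0 0
  0 4 0 0
Max pheromone 4 at (3,1)

Answer: (3,1)=4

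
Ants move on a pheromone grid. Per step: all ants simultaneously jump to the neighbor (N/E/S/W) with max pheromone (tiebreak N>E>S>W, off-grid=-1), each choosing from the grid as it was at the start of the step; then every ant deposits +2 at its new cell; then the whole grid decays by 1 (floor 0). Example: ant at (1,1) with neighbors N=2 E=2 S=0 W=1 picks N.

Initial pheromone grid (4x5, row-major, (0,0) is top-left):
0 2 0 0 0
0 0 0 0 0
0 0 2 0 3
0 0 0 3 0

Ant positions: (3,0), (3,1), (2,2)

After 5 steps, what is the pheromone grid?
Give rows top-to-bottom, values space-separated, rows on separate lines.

After step 1: ants at (2,0),(2,1),(1,2)
  0 1 0 0 0
  0 0 1 0 0
  1 1 1 0 2
  0 0 0 2 0
After step 2: ants at (2,1),(2,2),(2,2)
  0 0 0 0 0
  0 0 0 0 0
  0 2 4 0 1
  0 0 0 1 0
After step 3: ants at (2,2),(2,1),(2,1)
  0 0 0 0 0
  0 0 0 0 0
  0 5 5 0 0
  0 0 0 0 0
After step 4: ants at (2,1),(2,2),(2,2)
  0 0 0 0 0
  0 0 0 0 0
  0 6 8 0 0
  0 0 0 0 0
After step 5: ants at (2,2),(2,1),(2,1)
  0 0 0 0 0
  0 0 0 0 0
  0 9 9 0 0
  0 0 0 0 0

0 0 0 0 0
0 0 0 0 0
0 9 9 0 0
0 0 0 0 0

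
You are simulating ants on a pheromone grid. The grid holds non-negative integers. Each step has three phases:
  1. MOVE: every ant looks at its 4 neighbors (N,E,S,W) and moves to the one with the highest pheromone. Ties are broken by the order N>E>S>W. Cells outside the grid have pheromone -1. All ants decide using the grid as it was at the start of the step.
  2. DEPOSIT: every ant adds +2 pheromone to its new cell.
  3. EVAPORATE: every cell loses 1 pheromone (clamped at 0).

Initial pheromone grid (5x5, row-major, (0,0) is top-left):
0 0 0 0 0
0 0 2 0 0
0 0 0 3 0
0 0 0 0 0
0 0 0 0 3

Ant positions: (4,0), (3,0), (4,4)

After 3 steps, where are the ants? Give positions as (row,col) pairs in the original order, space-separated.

Step 1: ant0:(4,0)->N->(3,0) | ant1:(3,0)->N->(2,0) | ant2:(4,4)->N->(3,4)
  grid max=2 at (2,3)
Step 2: ant0:(3,0)->N->(2,0) | ant1:(2,0)->S->(3,0) | ant2:(3,4)->S->(4,4)
  grid max=3 at (4,4)
Step 3: ant0:(2,0)->S->(3,0) | ant1:(3,0)->N->(2,0) | ant2:(4,4)->N->(3,4)
  grid max=3 at (2,0)

(3,0) (2,0) (3,4)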